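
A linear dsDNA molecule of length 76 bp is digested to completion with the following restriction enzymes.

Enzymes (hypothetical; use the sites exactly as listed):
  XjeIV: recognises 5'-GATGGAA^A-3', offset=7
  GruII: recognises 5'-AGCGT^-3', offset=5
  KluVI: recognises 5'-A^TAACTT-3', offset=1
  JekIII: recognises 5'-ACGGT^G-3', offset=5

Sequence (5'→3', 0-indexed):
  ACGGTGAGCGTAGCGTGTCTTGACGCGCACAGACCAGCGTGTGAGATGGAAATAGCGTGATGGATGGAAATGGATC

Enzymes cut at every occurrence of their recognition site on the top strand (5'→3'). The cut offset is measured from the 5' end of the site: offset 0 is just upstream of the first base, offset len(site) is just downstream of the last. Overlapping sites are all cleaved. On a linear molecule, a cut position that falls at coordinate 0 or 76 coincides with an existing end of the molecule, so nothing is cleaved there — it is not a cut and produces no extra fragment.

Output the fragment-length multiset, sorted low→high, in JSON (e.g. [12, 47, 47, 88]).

Scan for sites:
  XjeIV GATGGAAA/7: at [44, 62] ⇒ [51, 69]
  GruII AGCGT/5: at [6, 11, 35, 53] ⇒ [11, 16, 40, 58]
  KluVI (ATAACTT, off=1): no sites
  JekIII ACGGTG/5: at [0] ⇒ [5]

Pooled cuts: [5, 11, 16, 40, 51, 58, 69]

Fragments:
  [0,5): 5 bp
  [5,11): 6 bp
  [11,16): 5 bp
  [16,40): 24 bp
  [40,51): 11 bp
  [51,58): 7 bp
  [58,69): 11 bp
  [69,76): 7 bp

[5,5,6,7,7,11,11,24]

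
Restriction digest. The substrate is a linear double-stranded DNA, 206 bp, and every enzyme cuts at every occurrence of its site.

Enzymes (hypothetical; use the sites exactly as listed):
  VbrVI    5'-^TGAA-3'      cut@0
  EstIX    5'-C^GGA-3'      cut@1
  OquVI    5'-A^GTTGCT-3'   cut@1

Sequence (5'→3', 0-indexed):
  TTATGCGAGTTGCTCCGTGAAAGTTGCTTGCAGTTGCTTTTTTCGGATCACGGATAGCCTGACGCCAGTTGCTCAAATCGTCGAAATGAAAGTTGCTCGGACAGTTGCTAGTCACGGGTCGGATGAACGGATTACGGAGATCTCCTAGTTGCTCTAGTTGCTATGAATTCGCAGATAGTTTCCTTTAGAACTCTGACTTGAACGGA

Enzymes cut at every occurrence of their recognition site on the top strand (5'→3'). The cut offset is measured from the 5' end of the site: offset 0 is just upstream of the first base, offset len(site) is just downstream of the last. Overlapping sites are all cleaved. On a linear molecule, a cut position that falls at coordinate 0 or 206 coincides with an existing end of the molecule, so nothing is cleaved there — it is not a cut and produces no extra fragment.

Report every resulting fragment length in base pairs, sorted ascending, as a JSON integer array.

Scan for sites:
  VbrVI TGAA/0: at [17, 86, 123, 163, 198] ⇒ [17, 86, 123, 163, 198]
  EstIX CGGA/1: at [43, 50, 97, 119, 127, 134, 202] ⇒ [44, 51, 98, 120, 128, 135, 203]
  OquVI AGTTGCT/1: at [7, 21, 31, 66, 90, 102, 146, 155] ⇒ [8, 22, 32, 67, 91, 103, 147, 156]

Pooled cuts: [8, 17, 22, 32, 44, 51, 67, 86, 91, 98, 103, 120, 123, 128, 135, 147, 156, 163, 198, 203]

Fragment lengths:
  [0,8): 8 bp
  [8,17): 9 bp
  [17,22): 5 bp
  [22,32): 10 bp
  [32,44): 12 bp
  [44,51): 7 bp
  [51,67): 16 bp
  [67,86): 19 bp
  [86,91): 5 bp
  [91,98): 7 bp
  [98,103): 5 bp
  [103,120): 17 bp
  [120,123): 3 bp
  [123,128): 5 bp
  [128,135): 7 bp
  [135,147): 12 bp
  [147,156): 9 bp
  [156,163): 7 bp
  [163,198): 35 bp
  [198,203): 5 bp
  [203,206): 3 bp

[3,3,5,5,5,5,5,7,7,7,7,8,9,9,10,12,12,16,17,19,35]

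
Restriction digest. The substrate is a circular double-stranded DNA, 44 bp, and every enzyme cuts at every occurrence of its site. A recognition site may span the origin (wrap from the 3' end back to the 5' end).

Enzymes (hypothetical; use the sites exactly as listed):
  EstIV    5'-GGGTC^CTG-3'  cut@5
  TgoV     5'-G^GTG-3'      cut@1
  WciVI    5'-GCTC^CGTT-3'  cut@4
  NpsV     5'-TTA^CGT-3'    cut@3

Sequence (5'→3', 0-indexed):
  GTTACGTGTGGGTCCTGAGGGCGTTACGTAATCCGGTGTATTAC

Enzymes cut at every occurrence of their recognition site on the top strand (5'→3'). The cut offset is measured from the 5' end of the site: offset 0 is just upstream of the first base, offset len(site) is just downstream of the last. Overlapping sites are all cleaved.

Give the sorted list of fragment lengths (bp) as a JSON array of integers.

Site scan:
  EstIV GGGTCCTG/5: at [9] ⇒ [14]
  TgoV GGTG/1: at [34] ⇒ [35]
  WciVI (GCTCCGTT, off=4): no sites
  NpsV TTACGT/3: at [1, 23, 40] ⇒ [4, 26, 43]

Pooled cuts: [4, 14, 26, 35, 43]

Fragment lengths:
  4→14: 10 bp
  14→26: 12 bp
  26→35: 9 bp
  35→43: 8 bp
  43→4 (wrap): 44-43+4 = 5 bp

[5,8,9,10,12]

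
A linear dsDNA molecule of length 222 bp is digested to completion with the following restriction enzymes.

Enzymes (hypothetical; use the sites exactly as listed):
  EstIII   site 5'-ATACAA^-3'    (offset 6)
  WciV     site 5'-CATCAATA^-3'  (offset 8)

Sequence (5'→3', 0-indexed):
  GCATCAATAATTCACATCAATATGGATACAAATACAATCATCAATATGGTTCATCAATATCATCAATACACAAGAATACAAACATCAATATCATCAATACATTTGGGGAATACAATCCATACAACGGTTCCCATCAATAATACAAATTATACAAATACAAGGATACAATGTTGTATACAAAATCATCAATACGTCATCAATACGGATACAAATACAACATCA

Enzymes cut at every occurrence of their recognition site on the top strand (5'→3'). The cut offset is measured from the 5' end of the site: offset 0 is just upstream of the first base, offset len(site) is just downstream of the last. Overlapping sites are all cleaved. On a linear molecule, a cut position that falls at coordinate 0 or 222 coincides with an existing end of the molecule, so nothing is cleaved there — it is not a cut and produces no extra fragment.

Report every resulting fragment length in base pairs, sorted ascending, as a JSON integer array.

[5,6,6,6,6,8,9,9,9,9,9,9,9,9,9,11,11,12,13,13,13,15,16]

Per-enzyme occurrences:
  EstIII ATACAA/6: at [25, 31, 75, 109, 118, 139, 148, 154, 162, 174, 205, 211] ⇒ [31, 37, 81, 115, 124, 145, 154, 160, 168, 180, 211, 217]
  WciV CATCAATA/8: at [1, 14, 38, 51, 60, 82, 91, 131, 183, 194] ⇒ [9, 22, 46, 59, 68, 90, 99, 139, 191, 202]

All cut coordinates (distinct, sorted): [9, 22, 31, 37, 46, 59, 68, 81, 90, 99, 115, 124, 139, 145, 154, 160, 168, 180, 191, 202, 211, 217]

Fragment lengths:
  [0,9): 9 bp
  [9,22): 13 bp
  [22,31): 9 bp
  [31,37): 6 bp
  [37,46): 9 bp
  [46,59): 13 bp
  [59,68): 9 bp
  [68,81): 13 bp
  [81,90): 9 bp
  [90,99): 9 bp
  [99,115): 16 bp
  [115,124): 9 bp
  [124,139): 15 bp
  [139,145): 6 bp
  [145,154): 9 bp
  [154,160): 6 bp
  [160,168): 8 bp
  [168,180): 12 bp
  [180,191): 11 bp
  [191,202): 11 bp
  [202,211): 9 bp
  [211,217): 6 bp
  [217,222): 5 bp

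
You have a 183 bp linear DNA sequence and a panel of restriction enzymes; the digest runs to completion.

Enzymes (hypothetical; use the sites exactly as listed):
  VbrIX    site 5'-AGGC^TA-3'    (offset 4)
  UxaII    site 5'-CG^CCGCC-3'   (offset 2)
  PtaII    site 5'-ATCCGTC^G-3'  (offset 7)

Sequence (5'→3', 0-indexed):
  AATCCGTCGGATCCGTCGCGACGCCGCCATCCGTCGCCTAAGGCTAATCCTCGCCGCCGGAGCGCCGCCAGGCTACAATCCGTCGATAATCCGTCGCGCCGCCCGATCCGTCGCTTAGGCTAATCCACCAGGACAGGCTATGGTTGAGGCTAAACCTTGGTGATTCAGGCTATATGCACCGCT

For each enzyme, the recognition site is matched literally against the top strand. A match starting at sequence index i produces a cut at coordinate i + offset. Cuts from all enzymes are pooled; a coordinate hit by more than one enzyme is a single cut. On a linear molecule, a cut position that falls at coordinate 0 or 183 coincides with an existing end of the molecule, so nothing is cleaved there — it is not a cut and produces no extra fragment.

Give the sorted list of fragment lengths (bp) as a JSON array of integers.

Site scan:
  VbrIX (AGGCTA, off=4): starts [40, 69, 116, 134, 146, 166] → cuts [44, 73, 120, 138, 150, 170]
  UxaII (CGCCGCC, off=2): starts [21, 51, 62, 96] → cuts [23, 53, 64, 98]
  PtaII (ATCCGTCG, off=7): starts [1, 10, 28, 77, 88, 105] → cuts [8, 17, 35, 84, 95, 112]

Pooled cuts: [8, 17, 23, 35, 44, 53, 64, 73, 84, 95, 98, 112, 120, 138, 150, 170]

Fragments:
  [0,8): 8 bp
  [8,17): 9 bp
  [17,23): 6 bp
  [23,35): 12 bp
  [35,44): 9 bp
  [44,53): 9 bp
  [53,64): 11 bp
  [64,73): 9 bp
  [73,84): 11 bp
  [84,95): 11 bp
  [95,98): 3 bp
  [98,112): 14 bp
  [112,120): 8 bp
  [120,138): 18 bp
  [138,150): 12 bp
  [150,170): 20 bp
  [170,183): 13 bp

[3,6,8,8,9,9,9,9,11,11,11,12,12,13,14,18,20]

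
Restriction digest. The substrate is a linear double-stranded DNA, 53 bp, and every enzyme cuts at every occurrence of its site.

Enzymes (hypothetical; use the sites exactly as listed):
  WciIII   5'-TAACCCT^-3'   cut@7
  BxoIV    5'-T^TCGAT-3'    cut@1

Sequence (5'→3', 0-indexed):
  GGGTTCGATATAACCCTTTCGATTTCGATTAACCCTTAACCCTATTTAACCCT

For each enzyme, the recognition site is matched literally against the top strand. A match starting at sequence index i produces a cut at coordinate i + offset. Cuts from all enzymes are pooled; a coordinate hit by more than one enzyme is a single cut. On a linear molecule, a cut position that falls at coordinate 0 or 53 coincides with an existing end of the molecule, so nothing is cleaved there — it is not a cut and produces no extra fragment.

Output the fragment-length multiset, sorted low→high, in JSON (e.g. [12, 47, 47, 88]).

[1,4,6,7,10,12,13]

Site scan:
  WciIII TAACCCT/7: at [10, 29, 36, 46] ⇒ [17, 36, 43] (position 53 is a terminus of the linear molecule — no cut)
  BxoIV TTCGAT/1: at [3, 17, 23] ⇒ [4, 18, 24]

Pooled cuts: [4, 17, 18, 24, 36, 43]

Fragment lengths:
  [0,4): 4 bp
  [4,17): 13 bp
  [17,18): 1 bp
  [18,24): 6 bp
  [24,36): 12 bp
  [36,43): 7 bp
  [43,53): 10 bp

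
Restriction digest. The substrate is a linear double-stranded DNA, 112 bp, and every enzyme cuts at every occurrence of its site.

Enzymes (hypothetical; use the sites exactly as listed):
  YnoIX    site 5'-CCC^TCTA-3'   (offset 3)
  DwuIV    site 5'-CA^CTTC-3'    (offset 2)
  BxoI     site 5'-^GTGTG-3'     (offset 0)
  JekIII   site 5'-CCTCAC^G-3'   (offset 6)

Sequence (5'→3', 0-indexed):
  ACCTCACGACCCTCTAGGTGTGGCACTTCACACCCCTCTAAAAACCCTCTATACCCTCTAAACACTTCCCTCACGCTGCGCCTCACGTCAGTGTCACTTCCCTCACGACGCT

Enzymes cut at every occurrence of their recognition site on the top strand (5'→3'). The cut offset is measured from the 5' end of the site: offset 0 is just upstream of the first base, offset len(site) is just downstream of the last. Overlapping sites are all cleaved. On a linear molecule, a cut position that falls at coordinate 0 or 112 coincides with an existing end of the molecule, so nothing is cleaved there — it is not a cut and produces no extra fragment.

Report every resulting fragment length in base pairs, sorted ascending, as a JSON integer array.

Site scan:
  YnoIX (CCCTCTA, off=3): starts [9, 33, 44, 53] → cuts [12, 36, 47, 56]
  DwuIV (CACTTC, off=2): starts [23, 62, 94] → cuts [25, 64, 96]
  BxoI (GTGTG, off=0): starts [17] → cuts [17]
  JekIII (CCTCACG, off=6): starts [1, 68, 80, 100] → cuts [7, 74, 86, 106]

Pooled cuts: [7, 12, 17, 25, 36, 47, 56, 64, 74, 86, 96, 106]

Fragments:
  [0,7): 7 bp
  [7,12): 5 bp
  [12,17): 5 bp
  [17,25): 8 bp
  [25,36): 11 bp
  [36,47): 11 bp
  [47,56): 9 bp
  [56,64): 8 bp
  [64,74): 10 bp
  [74,86): 12 bp
  [86,96): 10 bp
  [96,106): 10 bp
  [106,112): 6 bp

[5,5,6,7,8,8,9,10,10,10,11,11,12]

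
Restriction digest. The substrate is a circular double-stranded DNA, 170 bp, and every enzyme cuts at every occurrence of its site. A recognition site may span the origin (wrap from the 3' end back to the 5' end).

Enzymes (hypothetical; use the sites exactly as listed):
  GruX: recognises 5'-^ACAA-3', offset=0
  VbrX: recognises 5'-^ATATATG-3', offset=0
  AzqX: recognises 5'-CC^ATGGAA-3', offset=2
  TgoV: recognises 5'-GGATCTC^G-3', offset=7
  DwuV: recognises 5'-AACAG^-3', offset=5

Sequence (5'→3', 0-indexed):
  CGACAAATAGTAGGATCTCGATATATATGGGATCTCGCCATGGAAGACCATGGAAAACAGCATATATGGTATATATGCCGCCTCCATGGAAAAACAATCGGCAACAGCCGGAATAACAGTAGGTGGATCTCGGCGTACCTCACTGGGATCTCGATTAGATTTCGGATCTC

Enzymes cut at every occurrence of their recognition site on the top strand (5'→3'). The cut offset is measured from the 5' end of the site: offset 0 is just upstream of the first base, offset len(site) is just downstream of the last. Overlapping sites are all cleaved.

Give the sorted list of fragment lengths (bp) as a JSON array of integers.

[1,3,3,8,9,10,11,12,12,14,14,15,17,20,21]

Site scan:
  GruX ACAA/0: at [2, 93] ⇒ [2, 93]
  VbrX ATATATG/0: at [22, 61, 70] ⇒ [22, 61, 70]
  AzqX CCATGGAA/2: at [37, 47, 83] ⇒ [39, 49, 85]
  TgoV GGATCTCG/7: at [12, 29, 124, 145] ⇒ [19, 36, 131, 152]
  DwuV AACAG/5: at [55, 102, 114] ⇒ [60, 107, 119]

Pooled cuts: [2, 19, 22, 36, 39, 49, 60, 61, 70, 85, 93, 107, 119, 131, 152]

Fragments:
  2→19: 17 bp
  19→22: 3 bp
  22→36: 14 bp
  36→39: 3 bp
  39→49: 10 bp
  49→60: 11 bp
  60→61: 1 bp
  61→70: 9 bp
  70→85: 15 bp
  85→93: 8 bp
  93→107: 14 bp
  107→119: 12 bp
  119→131: 12 bp
  131→152: 21 bp
  152→2 (wrap): 170-152+2 = 20 bp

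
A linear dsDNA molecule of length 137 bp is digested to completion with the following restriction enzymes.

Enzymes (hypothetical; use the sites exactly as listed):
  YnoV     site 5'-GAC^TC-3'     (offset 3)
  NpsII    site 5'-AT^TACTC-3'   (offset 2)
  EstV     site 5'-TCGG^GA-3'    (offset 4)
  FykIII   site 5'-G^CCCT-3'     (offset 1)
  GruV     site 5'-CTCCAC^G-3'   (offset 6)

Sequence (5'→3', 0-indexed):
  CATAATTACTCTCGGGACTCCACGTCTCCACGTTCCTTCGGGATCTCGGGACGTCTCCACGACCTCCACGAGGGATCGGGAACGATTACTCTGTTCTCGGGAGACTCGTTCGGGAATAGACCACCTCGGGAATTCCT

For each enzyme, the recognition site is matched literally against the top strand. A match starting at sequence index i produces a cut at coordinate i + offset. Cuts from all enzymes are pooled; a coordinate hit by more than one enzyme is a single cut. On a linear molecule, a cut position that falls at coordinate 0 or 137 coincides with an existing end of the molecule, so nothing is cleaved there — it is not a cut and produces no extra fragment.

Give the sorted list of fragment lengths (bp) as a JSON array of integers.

[3,5,5,6,7,8,8,8,8,9,9,10,10,11,14,16]

Per-enzyme occurrences:
  YnoV (GACTC, off=3): starts [15, 102] → cuts [18, 105]
  NpsII (ATTACTC, off=2): starts [4, 84] → cuts [6, 86]
  EstV (TCGGGA, off=4): starts [11, 37, 45, 75, 96, 109, 125] → cuts [15, 41, 49, 79, 100, 113, 129]
  FykIII (GCCCT, off=1): no sites
  GruV (CTCCACG, off=6): starts [17, 25, 54, 63] → cuts [23, 31, 60, 69]

All cut coordinates (distinct, sorted): [6, 15, 18, 23, 31, 41, 49, 60, 69, 79, 86, 100, 105, 113, 129]

Fragment lengths:
  [0,6): 6 bp
  [6,15): 9 bp
  [15,18): 3 bp
  [18,23): 5 bp
  [23,31): 8 bp
  [31,41): 10 bp
  [41,49): 8 bp
  [49,60): 11 bp
  [60,69): 9 bp
  [69,79): 10 bp
  [79,86): 7 bp
  [86,100): 14 bp
  [100,105): 5 bp
  [105,113): 8 bp
  [113,129): 16 bp
  [129,137): 8 bp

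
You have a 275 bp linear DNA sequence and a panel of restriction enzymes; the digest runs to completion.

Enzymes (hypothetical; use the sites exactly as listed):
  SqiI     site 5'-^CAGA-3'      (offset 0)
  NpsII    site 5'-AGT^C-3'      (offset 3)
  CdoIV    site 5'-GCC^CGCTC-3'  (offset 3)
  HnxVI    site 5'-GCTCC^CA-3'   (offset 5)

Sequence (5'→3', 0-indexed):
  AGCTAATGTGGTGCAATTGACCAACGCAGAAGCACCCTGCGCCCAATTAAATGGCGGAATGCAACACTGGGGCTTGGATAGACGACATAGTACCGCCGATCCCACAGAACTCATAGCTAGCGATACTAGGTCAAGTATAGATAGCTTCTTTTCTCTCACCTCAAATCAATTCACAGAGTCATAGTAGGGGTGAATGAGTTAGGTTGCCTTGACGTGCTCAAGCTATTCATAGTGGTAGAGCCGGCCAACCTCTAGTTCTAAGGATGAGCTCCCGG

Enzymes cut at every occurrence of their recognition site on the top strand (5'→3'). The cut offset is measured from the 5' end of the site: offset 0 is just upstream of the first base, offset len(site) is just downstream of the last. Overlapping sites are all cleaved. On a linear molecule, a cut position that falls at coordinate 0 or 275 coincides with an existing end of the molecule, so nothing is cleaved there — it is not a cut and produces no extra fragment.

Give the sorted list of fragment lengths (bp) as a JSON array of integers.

Per-enzyme occurrences:
  SqiI CAGA/0: at [26, 104, 173] ⇒ [26, 104, 173]
  NpsII AGTC/3: at [176] ⇒ [179]
  CdoIV (GCCCGCTC, off=3): no sites
  HnxVI (GCTCCCA, off=5): no sites

Pooled cuts: [26, 104, 173, 179]

Fragment lengths:
  [0,26): 26 bp
  [26,104): 78 bp
  [104,173): 69 bp
  [173,179): 6 bp
  [179,275): 96 bp

[6,26,69,78,96]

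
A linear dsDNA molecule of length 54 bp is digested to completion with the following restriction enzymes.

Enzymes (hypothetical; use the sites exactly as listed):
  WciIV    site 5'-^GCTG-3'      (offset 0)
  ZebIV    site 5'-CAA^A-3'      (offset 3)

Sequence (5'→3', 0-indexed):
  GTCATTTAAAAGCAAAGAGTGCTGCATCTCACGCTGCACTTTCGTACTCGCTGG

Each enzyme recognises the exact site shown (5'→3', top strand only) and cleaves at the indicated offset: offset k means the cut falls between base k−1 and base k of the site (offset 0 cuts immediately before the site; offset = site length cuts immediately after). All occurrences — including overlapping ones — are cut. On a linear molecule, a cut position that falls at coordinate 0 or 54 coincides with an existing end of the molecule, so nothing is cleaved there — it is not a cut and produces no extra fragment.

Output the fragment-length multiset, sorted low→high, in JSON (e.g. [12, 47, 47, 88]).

Site scan:
  WciIV GCTG/0: at [20, 32, 49] ⇒ [20, 32, 49]
  ZebIV CAAA/3: at [12] ⇒ [15]

Pooled cuts: [15, 20, 32, 49]

Fragments:
  [0,15): 15 bp
  [15,20): 5 bp
  [20,32): 12 bp
  [32,49): 17 bp
  [49,54): 5 bp

[5,5,12,15,17]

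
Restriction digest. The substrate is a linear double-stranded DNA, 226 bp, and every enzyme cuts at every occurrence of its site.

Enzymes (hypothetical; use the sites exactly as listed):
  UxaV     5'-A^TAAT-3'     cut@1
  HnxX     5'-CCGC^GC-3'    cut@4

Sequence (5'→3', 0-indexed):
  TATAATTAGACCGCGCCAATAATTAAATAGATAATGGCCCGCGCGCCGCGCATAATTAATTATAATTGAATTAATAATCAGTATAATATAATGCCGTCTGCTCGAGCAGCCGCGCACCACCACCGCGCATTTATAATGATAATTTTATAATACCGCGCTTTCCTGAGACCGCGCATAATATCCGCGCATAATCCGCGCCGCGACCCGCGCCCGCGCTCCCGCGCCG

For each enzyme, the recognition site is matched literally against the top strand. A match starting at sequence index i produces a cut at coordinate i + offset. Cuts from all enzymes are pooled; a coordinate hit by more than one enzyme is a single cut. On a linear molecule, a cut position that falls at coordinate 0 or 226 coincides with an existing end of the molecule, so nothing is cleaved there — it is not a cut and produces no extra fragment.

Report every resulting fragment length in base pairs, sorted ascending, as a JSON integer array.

[2,3,3,3,4,5,5,6,6,7,7,8,8,8,9,9,10,10,11,12,12,12,12,13,16,25]

Scan for sites:
  UxaV ATAAT/1: at [1, 18, 30, 51, 61, 73, 82, 87, 132, 138, 146, 174, 187] ⇒ [2, 19, 31, 52, 62, 74, 83, 88, 133, 139, 147, 175, 188]
  HnxX CCGCGC/4: at [10, 38, 45, 109, 122, 152, 168, 181, 192, 204, 210, 218] ⇒ [14, 42, 49, 113, 126, 156, 172, 185, 196, 208, 214, 222]

Pooled cuts: [2, 14, 19, 31, 42, 49, 52, 62, 74, 83, 88, 113, 126, 133, 139, 147, 156, 172, 175, 185, 188, 196, 208, 214, 222]

Fragments:
  [0,2): 2 bp
  [2,14): 12 bp
  [14,19): 5 bp
  [19,31): 12 bp
  [31,42): 11 bp
  [42,49): 7 bp
  [49,52): 3 bp
  [52,62): 10 bp
  [62,74): 12 bp
  [74,83): 9 bp
  [83,88): 5 bp
  [88,113): 25 bp
  [113,126): 13 bp
  [126,133): 7 bp
  [133,139): 6 bp
  [139,147): 8 bp
  [147,156): 9 bp
  [156,172): 16 bp
  [172,175): 3 bp
  [175,185): 10 bp
  [185,188): 3 bp
  [188,196): 8 bp
  [196,208): 12 bp
  [208,214): 6 bp
  [214,222): 8 bp
  [222,226): 4 bp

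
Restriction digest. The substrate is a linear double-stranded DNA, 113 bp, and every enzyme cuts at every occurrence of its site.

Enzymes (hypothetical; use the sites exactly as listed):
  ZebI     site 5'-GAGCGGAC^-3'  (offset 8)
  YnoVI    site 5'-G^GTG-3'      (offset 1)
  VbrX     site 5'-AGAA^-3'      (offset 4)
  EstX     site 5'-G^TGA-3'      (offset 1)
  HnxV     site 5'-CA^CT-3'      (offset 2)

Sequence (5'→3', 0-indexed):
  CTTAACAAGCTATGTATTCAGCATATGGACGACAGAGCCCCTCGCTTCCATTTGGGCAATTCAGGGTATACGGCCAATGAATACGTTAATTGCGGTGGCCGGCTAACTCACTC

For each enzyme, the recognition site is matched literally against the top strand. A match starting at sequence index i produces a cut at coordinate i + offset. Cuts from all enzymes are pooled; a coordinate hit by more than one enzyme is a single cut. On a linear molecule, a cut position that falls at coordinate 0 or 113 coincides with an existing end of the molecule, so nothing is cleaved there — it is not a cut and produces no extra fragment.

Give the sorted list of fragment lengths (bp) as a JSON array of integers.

[3,16,94]

Site scan:
  ZebI (GAGCGGAC, off=8): no sites
  YnoVI (GGTG, off=1): starts [93] → cuts [94]
  VbrX (AGAA, off=4): no sites
  EstX (GTGA, off=1): no sites
  HnxV (CACT, off=2): starts [108] → cuts [110]

All cut coordinates (distinct, sorted): [94, 110]

Fragments:
  [0,94): 94 bp
  [94,110): 16 bp
  [110,113): 3 bp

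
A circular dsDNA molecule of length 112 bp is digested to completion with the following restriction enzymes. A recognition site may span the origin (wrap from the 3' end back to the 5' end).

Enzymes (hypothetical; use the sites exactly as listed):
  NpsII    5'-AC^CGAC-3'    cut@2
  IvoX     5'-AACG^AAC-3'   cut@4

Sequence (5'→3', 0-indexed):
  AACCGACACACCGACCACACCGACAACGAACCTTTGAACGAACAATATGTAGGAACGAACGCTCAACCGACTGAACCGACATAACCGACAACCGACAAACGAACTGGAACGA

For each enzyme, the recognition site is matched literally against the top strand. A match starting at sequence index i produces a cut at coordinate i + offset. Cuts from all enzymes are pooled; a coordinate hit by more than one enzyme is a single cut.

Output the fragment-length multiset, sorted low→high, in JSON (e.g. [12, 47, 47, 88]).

Site scan:
  NpsII ACCGAC/2: at [1, 9, 18, 65, 74, 83, 90] ⇒ [3, 11, 20, 67, 76, 85, 92]
  IvoX AACGAAC/4: at [24, 36, 53, 97] ⇒ [28, 40, 57, 101]

Pooled cuts: [3, 11, 20, 28, 40, 57, 67, 76, 85, 92, 101]

Fragments:
  3→11: 8 bp
  11→20: 9 bp
  20→28: 8 bp
  28→40: 12 bp
  40→57: 17 bp
  57→67: 10 bp
  67→76: 9 bp
  76→85: 9 bp
  85→92: 7 bp
  92→101: 9 bp
  101→3 (wrap): 112-101+3 = 14 bp

[7,8,8,9,9,9,9,10,12,14,17]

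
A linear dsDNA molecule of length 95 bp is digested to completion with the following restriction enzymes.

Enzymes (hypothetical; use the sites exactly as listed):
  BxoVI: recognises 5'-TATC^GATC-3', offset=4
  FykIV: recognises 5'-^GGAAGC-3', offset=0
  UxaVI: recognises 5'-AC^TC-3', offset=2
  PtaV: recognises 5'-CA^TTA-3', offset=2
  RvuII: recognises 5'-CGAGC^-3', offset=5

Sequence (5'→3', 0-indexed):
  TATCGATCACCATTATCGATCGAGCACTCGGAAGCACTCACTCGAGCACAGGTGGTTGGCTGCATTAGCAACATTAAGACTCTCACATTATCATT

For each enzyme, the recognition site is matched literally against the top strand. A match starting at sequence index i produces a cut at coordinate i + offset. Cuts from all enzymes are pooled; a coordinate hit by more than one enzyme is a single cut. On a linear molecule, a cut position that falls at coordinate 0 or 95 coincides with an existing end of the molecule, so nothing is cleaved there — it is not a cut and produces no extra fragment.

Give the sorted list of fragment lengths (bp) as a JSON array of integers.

[2,2,4,4,5,6,7,7,8,8,8,8,9,17]

Site scan:
  BxoVI (TATCGATC, off=4): starts [0, 13] → cuts [4, 17]
  FykIV (GGAAGC, off=0): starts [29] → cuts [29]
  UxaVI (ACTC, off=2): starts [25, 35, 39, 78] → cuts [27, 37, 41, 80]
  PtaV (CATTA, off=2): starts [10, 62, 71, 85] → cuts [12, 64, 73, 87]
  RvuII (CGAGC, off=5): starts [20, 42] → cuts [25, 47]

Pooled cuts: [4, 12, 17, 25, 27, 29, 37, 41, 47, 64, 73, 80, 87]

Fragments:
  [0,4): 4 bp
  [4,12): 8 bp
  [12,17): 5 bp
  [17,25): 8 bp
  [25,27): 2 bp
  [27,29): 2 bp
  [29,37): 8 bp
  [37,41): 4 bp
  [41,47): 6 bp
  [47,64): 17 bp
  [64,73): 9 bp
  [73,80): 7 bp
  [80,87): 7 bp
  [87,95): 8 bp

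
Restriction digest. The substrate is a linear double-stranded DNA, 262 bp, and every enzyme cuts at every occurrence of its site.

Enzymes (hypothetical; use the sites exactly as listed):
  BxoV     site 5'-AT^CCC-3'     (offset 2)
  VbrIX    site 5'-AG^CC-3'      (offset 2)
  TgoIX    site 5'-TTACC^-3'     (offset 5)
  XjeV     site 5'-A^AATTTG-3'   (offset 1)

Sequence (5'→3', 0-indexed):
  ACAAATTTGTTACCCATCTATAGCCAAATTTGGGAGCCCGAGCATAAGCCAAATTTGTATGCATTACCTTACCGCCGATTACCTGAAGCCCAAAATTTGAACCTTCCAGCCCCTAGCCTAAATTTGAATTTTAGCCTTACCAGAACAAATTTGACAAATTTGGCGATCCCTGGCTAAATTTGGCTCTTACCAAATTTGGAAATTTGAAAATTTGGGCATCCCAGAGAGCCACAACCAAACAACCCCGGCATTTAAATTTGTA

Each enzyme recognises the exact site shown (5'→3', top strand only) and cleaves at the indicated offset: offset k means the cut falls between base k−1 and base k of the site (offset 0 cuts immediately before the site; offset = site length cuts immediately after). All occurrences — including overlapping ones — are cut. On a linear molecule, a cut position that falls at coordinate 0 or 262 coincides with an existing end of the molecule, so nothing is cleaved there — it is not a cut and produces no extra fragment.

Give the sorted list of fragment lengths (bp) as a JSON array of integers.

Site scan:
  BxoV ATCCC/2: at [165, 217] ⇒ [167, 219]
  VbrIX AGCC/2: at [21, 34, 46, 86, 107, 114, 132, 226] ⇒ [23, 36, 48, 88, 109, 116, 134, 228]
  TgoIX TTACC/5: at [9, 63, 68, 78, 136, 186] ⇒ [14, 68, 73, 83, 141, 191]
  XjeV AAATTTG/1: at [2, 25, 50, 92, 119, 146, 155, 175, 191, 199, 207, 253] ⇒ [3, 26, 51, 93, 120, 147, 156, 176, 192, 200, 208, 254]

All cut coordinates (distinct, sorted): [3, 14, 23, 26, 36, 48, 51, 68, 73, 83, 88, 93, 109, 116, 120, 134, 141, 147, 156, 167, 176, 191, 192, 200, 208, 219, 228, 254]

Fragment lengths:
  [0,3): 3 bp
  [3,14): 11 bp
  [14,23): 9 bp
  [23,26): 3 bp
  [26,36): 10 bp
  [36,48): 12 bp
  [48,51): 3 bp
  [51,68): 17 bp
  [68,73): 5 bp
  [73,83): 10 bp
  [83,88): 5 bp
  [88,93): 5 bp
  [93,109): 16 bp
  [109,116): 7 bp
  [116,120): 4 bp
  [120,134): 14 bp
  [134,141): 7 bp
  [141,147): 6 bp
  [147,156): 9 bp
  [156,167): 11 bp
  [167,176): 9 bp
  [176,191): 15 bp
  [191,192): 1 bp
  [192,200): 8 bp
  [200,208): 8 bp
  [208,219): 11 bp
  [219,228): 9 bp
  [228,254): 26 bp
  [254,262): 8 bp

[1,3,3,3,4,5,5,5,6,7,7,8,8,8,9,9,9,9,10,10,11,11,11,12,14,15,16,17,26]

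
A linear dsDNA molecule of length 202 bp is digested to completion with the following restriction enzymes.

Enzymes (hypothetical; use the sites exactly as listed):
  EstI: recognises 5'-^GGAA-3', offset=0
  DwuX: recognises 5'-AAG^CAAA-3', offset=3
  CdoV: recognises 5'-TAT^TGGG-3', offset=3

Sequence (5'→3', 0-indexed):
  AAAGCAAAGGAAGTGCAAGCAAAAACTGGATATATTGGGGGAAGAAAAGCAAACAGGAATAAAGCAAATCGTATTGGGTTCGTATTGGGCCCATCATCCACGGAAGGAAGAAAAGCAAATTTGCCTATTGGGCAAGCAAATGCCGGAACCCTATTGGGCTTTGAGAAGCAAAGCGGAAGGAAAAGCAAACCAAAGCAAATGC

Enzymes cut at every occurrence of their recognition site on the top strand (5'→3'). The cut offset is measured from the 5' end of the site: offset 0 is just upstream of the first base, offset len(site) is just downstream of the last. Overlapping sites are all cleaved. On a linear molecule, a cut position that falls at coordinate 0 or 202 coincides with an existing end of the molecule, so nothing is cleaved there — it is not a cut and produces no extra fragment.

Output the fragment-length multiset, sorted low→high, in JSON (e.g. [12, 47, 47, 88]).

[4,4,4,4,4,6,6,7,7,8,8,9,10,10,10,10,10,11,11,13,14,16,16]

Per-enzyme occurrences:
  EstI GGAA/0: at [8, 39, 55, 101, 105, 144, 174, 178] ⇒ [8, 39, 55, 101, 105, 144, 174, 178]
  DwuX AAGCAAA/3: at [1, 16, 46, 61, 112, 133, 165, 182, 192] ⇒ [4, 19, 49, 64, 115, 136, 168, 185, 195]
  CdoV TATTGGG/3: at [32, 71, 82, 125, 151] ⇒ [35, 74, 85, 128, 154]

All cut coordinates (distinct, sorted): [4, 8, 19, 35, 39, 49, 55, 64, 74, 85, 101, 105, 115, 128, 136, 144, 154, 168, 174, 178, 185, 195]

Fragment lengths:
  [0,4): 4 bp
  [4,8): 4 bp
  [8,19): 11 bp
  [19,35): 16 bp
  [35,39): 4 bp
  [39,49): 10 bp
  [49,55): 6 bp
  [55,64): 9 bp
  [64,74): 10 bp
  [74,85): 11 bp
  [85,101): 16 bp
  [101,105): 4 bp
  [105,115): 10 bp
  [115,128): 13 bp
  [128,136): 8 bp
  [136,144): 8 bp
  [144,154): 10 bp
  [154,168): 14 bp
  [168,174): 6 bp
  [174,178): 4 bp
  [178,185): 7 bp
  [185,195): 10 bp
  [195,202): 7 bp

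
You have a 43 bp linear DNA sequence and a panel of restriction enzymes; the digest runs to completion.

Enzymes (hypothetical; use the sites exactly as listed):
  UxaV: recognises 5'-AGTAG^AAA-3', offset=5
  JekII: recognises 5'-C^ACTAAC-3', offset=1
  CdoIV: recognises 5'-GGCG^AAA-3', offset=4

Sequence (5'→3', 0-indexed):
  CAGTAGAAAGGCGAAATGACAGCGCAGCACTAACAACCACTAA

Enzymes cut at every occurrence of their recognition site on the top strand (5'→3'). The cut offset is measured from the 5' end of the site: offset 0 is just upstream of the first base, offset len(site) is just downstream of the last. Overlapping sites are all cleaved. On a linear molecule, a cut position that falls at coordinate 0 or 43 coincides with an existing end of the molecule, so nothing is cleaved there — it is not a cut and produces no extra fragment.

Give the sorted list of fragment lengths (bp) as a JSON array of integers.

[6,7,15,15]

Per-enzyme occurrences:
  UxaV (AGTAGAAA, off=5): starts [1] → cuts [6]
  JekII (CACTAAC, off=1): starts [27] → cuts [28]
  CdoIV (GGCGAAA, off=4): starts [9] → cuts [13]

All cut coordinates (distinct, sorted): [6, 13, 28]

Fragments:
  [0,6): 6 bp
  [6,13): 7 bp
  [13,28): 15 bp
  [28,43): 15 bp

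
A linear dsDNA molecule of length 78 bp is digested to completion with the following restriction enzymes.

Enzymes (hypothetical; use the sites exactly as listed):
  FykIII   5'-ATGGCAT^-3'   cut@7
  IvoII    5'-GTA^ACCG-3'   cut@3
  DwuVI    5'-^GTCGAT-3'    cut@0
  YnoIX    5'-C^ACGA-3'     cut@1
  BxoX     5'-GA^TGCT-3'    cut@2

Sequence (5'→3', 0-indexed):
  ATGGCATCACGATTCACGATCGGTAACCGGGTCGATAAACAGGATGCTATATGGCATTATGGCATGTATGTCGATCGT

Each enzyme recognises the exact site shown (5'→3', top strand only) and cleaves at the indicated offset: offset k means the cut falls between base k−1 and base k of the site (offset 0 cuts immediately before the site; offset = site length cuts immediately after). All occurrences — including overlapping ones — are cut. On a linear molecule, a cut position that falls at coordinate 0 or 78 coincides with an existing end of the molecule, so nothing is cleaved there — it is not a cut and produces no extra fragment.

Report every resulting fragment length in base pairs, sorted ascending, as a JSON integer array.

Per-enzyme occurrences:
  FykIII (ATGGCAT, off=7): starts [0, 50, 58] → cuts [7, 57, 65]
  IvoII (GTAACCG, off=3): starts [22] → cuts [25]
  DwuVI (GTCGAT, off=0): starts [30, 69] → cuts [30, 69]
  YnoIX (CACGA, off=1): starts [7, 14] → cuts [8, 15]
  BxoX (GATGCT, off=2): starts [42] → cuts [44]

All cut coordinates (distinct, sorted): [7, 8, 15, 25, 30, 44, 57, 65, 69]

Fragments:
  [0,7): 7 bp
  [7,8): 1 bp
  [8,15): 7 bp
  [15,25): 10 bp
  [25,30): 5 bp
  [30,44): 14 bp
  [44,57): 13 bp
  [57,65): 8 bp
  [65,69): 4 bp
  [69,78): 9 bp

[1,4,5,7,7,8,9,10,13,14]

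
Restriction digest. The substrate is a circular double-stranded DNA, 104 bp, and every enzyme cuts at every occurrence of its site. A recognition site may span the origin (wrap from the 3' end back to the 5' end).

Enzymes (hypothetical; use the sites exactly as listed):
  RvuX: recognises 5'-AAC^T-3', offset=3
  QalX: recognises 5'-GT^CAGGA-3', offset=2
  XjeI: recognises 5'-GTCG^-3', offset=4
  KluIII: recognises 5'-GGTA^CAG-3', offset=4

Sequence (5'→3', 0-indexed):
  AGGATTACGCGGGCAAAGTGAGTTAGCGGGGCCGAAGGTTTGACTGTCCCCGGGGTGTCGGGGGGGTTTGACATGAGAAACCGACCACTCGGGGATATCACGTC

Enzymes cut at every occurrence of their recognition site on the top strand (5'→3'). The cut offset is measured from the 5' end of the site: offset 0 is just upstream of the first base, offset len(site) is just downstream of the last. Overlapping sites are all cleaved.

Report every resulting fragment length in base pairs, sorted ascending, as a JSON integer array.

Site scan:
  RvuX (AACT, off=3): no sites
  QalX GTCAGGA/2: at [101] ⇒ [103]
  XjeI GTCG/4: at [56] ⇒ [60]
  KluIII (GGTACAG, off=4): no sites

All cut coordinates (distinct, sorted): [60, 103]

Fragment lengths:
  60→103: 43 bp
  103→60 (wrap): 104-103+60 = 61 bp

[43,61]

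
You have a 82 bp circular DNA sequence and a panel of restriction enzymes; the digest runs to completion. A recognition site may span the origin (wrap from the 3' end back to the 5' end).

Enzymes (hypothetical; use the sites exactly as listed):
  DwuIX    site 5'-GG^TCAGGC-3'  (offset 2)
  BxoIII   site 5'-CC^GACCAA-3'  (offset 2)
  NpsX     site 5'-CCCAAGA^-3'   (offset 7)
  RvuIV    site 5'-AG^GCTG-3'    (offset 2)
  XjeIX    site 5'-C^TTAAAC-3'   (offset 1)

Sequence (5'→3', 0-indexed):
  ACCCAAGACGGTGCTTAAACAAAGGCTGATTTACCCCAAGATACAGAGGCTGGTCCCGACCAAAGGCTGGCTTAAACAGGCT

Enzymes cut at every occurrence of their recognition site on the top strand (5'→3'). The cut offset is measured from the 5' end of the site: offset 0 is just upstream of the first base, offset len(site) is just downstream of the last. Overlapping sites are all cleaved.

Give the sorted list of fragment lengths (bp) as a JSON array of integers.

[6,6,7,8,9,10,17,19]

Scan for sites:
  DwuIX (GGTCAGGC, off=2): no sites
  BxoIII (CCGACCAA, off=2): starts [55] → cuts [57]
  NpsX (CCCAAGA, off=7): starts [1, 34] → cuts [8, 41]
  RvuIV (AGGCTG, off=2): starts [22, 46, 63] → cuts [24, 48, 65]
  XjeIX (CTTAAAC, off=1): starts [13, 70] → cuts [14, 71]

Pooled cuts: [8, 14, 24, 41, 48, 57, 65, 71]

Fragments:
  8→14: 6 bp
  14→24: 10 bp
  24→41: 17 bp
  41→48: 7 bp
  48→57: 9 bp
  57→65: 8 bp
  65→71: 6 bp
  71→8 (wrap): 82-71+8 = 19 bp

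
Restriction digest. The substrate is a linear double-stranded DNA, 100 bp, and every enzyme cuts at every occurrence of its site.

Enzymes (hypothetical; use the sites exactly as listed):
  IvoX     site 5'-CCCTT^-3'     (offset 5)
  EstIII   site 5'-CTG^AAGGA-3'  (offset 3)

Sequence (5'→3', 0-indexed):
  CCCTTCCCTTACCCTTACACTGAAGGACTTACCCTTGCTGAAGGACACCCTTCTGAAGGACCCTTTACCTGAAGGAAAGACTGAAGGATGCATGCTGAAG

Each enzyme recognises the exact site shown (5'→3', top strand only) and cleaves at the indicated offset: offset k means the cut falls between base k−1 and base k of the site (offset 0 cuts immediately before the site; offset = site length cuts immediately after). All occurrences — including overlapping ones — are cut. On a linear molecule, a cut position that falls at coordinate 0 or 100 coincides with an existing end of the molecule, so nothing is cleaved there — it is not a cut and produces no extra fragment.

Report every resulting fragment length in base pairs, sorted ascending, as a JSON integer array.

[3,4,5,5,6,6,6,10,12,12,14,17]

Per-enzyme occurrences:
  IvoX CCCTT/5: at [0, 5, 11, 31, 47, 60] ⇒ [5, 10, 16, 36, 52, 65]
  EstIII CTGAAGGA/3: at [19, 37, 52, 68, 80] ⇒ [22, 40, 55, 71, 83]

Pooled cuts: [5, 10, 16, 22, 36, 40, 52, 55, 65, 71, 83]

Fragment lengths:
  [0,5): 5 bp
  [5,10): 5 bp
  [10,16): 6 bp
  [16,22): 6 bp
  [22,36): 14 bp
  [36,40): 4 bp
  [40,52): 12 bp
  [52,55): 3 bp
  [55,65): 10 bp
  [65,71): 6 bp
  [71,83): 12 bp
  [83,100): 17 bp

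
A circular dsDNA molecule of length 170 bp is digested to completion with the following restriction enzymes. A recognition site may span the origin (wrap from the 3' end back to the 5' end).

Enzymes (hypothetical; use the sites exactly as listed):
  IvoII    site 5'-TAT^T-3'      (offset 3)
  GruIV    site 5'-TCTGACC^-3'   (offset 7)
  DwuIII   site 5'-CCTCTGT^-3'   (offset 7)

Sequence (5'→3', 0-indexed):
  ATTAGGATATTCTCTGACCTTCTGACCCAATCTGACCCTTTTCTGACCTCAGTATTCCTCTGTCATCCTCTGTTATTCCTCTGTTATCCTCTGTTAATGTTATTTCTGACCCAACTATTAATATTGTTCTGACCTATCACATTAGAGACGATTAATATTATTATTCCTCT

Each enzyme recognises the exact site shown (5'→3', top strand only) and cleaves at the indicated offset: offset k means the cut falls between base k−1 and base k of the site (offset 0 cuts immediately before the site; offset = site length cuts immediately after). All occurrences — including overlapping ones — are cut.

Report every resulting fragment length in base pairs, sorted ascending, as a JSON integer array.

Scan for sites:
  IvoII (TATT, off=3): starts [7, 52, 73, 100, 115, 121, 155, 158, 161, 169] → cuts [2, 10, 55, 76, 103, 118, 124, 158, 161, 164]
  GruIV (TCTGACC, off=7): starts [12, 20, 30, 41, 104, 127] → cuts [19, 27, 37, 48, 111, 134]
  DwuIII (CCTCTGT, off=7): starts [56, 66, 77, 87] → cuts [63, 73, 84, 94]

All cut coordinates (distinct, sorted): [2, 10, 19, 27, 37, 48, 55, 63, 73, 76, 84, 94, 103, 111, 118, 124, 134, 158, 161, 164]

Fragment lengths:
  2→10: 8 bp
  10→19: 9 bp
  19→27: 8 bp
  27→37: 10 bp
  37→48: 11 bp
  48→55: 7 bp
  55→63: 8 bp
  63→73: 10 bp
  73→76: 3 bp
  76→84: 8 bp
  84→94: 10 bp
  94→103: 9 bp
  103→111: 8 bp
  111→118: 7 bp
  118→124: 6 bp
  124→134: 10 bp
  134→158: 24 bp
  158→161: 3 bp
  161→164: 3 bp
  164→2 (wrap): 170-164+2 = 8 bp

[3,3,3,6,7,7,8,8,8,8,8,8,9,9,10,10,10,10,11,24]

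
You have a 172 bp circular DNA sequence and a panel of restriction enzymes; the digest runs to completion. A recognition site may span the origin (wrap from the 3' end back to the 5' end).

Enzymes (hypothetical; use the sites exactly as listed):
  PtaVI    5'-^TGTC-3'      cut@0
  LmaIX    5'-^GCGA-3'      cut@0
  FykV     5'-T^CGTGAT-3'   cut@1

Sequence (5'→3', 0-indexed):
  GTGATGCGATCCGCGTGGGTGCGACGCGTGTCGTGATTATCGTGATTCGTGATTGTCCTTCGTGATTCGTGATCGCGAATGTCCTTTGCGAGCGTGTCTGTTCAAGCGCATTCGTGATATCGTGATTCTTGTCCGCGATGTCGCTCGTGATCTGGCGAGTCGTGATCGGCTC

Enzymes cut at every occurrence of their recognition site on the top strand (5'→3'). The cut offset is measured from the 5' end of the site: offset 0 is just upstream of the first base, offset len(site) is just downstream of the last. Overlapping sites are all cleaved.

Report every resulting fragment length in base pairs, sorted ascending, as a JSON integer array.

[3,4,5,5,6,6,6,7,7,7,7,7,7,8,8,8,9,9,9,11,15,18]

Scan for sites:
  PtaVI TGTC/0: at [28, 53, 79, 94, 129, 138] ⇒ [28, 53, 79, 94, 129, 138]
  LmaIX GCGA/0: at [5, 20, 74, 87, 134, 154] ⇒ [5, 20, 74, 87, 134, 154]
  FykV TCGTGAT/1: at [30, 39, 46, 59, 66, 111, 119, 144, 159, 170] ⇒ [31, 40, 47, 60, 67, 112, 120, 145, 160, 171]

Pooled cuts: [5, 20, 28, 31, 40, 47, 53, 60, 67, 74, 79, 87, 94, 112, 120, 129, 134, 138, 145, 154, 160, 171]

Fragment lengths:
  5→20: 15 bp
  20→28: 8 bp
  28→31: 3 bp
  31→40: 9 bp
  40→47: 7 bp
  47→53: 6 bp
  53→60: 7 bp
  60→67: 7 bp
  67→74: 7 bp
  74→79: 5 bp
  79→87: 8 bp
  87→94: 7 bp
  94→112: 18 bp
  112→120: 8 bp
  120→129: 9 bp
  129→134: 5 bp
  134→138: 4 bp
  138→145: 7 bp
  145→154: 9 bp
  154→160: 6 bp
  160→171: 11 bp
  171→5 (wrap): 172-171+5 = 6 bp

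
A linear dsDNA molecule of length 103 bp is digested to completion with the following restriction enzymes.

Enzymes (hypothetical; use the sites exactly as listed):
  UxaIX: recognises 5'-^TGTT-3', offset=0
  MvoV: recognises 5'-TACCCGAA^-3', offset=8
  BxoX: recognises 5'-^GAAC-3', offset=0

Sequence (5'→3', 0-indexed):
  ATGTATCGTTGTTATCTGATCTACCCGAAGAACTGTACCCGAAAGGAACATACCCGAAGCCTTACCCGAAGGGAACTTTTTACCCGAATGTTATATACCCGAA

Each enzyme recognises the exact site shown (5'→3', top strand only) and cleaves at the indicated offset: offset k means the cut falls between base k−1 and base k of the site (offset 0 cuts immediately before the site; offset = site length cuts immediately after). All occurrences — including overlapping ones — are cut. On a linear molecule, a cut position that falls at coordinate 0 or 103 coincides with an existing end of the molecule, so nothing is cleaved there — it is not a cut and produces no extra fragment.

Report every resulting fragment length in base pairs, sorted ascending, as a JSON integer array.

Site scan:
  UxaIX TGTT/0: at [9, 88] ⇒ [9, 88]
  MvoV TACCCGAA/8: at [21, 35, 50, 62, 80, 95] ⇒ [29, 43, 58, 70, 88] (position 103 is a terminus of the linear molecule — no cut)
  BxoX GAAC/0: at [29, 45, 72] ⇒ [29, 45, 72]

All cut coordinates (distinct, sorted): [9, 29, 43, 45, 58, 70, 72, 88]

Fragment lengths:
  [0,9): 9 bp
  [9,29): 20 bp
  [29,43): 14 bp
  [43,45): 2 bp
  [45,58): 13 bp
  [58,70): 12 bp
  [70,72): 2 bp
  [72,88): 16 bp
  [88,103): 15 bp

[2,2,9,12,13,14,15,16,20]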